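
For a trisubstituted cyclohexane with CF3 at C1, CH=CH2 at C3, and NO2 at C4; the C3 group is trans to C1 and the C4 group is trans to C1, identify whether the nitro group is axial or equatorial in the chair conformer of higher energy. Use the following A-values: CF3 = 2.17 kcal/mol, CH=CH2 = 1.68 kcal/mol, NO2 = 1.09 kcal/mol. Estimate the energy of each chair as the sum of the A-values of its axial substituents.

Chair I (trifluoromethyl axial, vinyl equatorial, nitro axial): E = 3.26 kcal/mol.
Chair II (trifluoromethyl equatorial, vinyl axial, nitro equatorial): E = 1.68 kcal/mol.
Chair I is the less stable (higher-energy) conformer, and in that chair the nitro group is axial.

axial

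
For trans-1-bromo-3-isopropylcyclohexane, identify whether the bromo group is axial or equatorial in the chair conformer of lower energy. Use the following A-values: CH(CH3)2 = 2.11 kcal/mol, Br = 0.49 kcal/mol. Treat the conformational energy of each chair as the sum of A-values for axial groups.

axial

C1 and C3 have the same parity, so for the trans isomer the two substituents are one axial and one equatorial in each chair.
Chair I (isopropyl axial, bromo equatorial): E = 2.11 kcal/mol.
Chair II (isopropyl equatorial, bromo axial): E = 0.49 kcal/mol.
Chair II is the more stable (lower-energy) conformer, and in that chair the bromo group is axial.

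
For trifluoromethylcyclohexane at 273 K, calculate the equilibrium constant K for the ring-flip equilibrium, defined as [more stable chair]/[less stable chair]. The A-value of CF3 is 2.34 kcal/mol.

One chair has the trifluoromethyl group axial (E = 2.34 kcal/mol) and the other has it equatorial (E = 0).
ΔG = 2.34 kcal/mol between the two chairs.
K = exp(ΔG/RT) with R = 1.987×10⁻³ kcal mol⁻¹ K⁻¹ and T = 273 K gives K ≈ 74.7.

K ≈ 74.7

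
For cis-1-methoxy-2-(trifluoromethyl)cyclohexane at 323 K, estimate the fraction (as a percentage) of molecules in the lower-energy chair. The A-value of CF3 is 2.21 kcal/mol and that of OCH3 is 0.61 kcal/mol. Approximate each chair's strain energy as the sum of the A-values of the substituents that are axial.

C1 and C2 have opposite parity, so for the cis isomer the two substituents are one axial and one equatorial in each chair.
Chair I (trifluoromethyl axial, methoxy equatorial): E = 2.21 kcal/mol; chair II (trifluoromethyl equatorial, methoxy axial): E = 0.61 kcal/mol.
ΔG = 1.60 kcal/mol between the two chairs.
K = exp(ΔG/RT) with R = 1.987×10⁻³ kcal mol⁻¹ K⁻¹ and T = 323 K gives K ≈ 12.1.
Fraction in the lower-energy chair = K/(K+1) = 92.4%.

92.4%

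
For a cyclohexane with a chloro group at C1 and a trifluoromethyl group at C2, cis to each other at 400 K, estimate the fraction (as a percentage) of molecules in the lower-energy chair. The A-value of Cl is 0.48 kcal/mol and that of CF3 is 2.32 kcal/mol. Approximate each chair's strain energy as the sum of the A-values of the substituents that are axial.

91.0%

C1 and C2 have opposite parity, so for the cis isomer the two substituents are one axial and one equatorial in each chair.
Chair I (chloro axial, trifluoromethyl equatorial): E = 0.48 kcal/mol; chair II (chloro equatorial, trifluoromethyl axial): E = 2.32 kcal/mol.
ΔG = 1.84 kcal/mol between the two chairs.
K = exp(ΔG/RT) with R = 1.987×10⁻³ kcal mol⁻¹ K⁻¹ and T = 400 K gives K ≈ 10.1.
Fraction in the lower-energy chair = K/(K+1) = 91.0%.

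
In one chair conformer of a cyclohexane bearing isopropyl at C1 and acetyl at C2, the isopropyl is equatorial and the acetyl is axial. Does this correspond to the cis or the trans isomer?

C1 and C2 have opposite parity, so their axial bonds point in opposite directions.
With opposite-parity carbons, two substituents on the same face are one axial and one equatorial; opposite faces give both axial or both equatorial.
Here the groups are equatorial/axial → same face → cis.

cis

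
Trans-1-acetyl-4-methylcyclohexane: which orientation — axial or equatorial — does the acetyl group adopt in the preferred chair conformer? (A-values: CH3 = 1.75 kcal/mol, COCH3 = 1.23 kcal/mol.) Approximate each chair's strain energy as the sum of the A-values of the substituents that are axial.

equatorial

C1 and C4 have opposite parity, so for the trans isomer the two substituents are e,e in one chair and a,a in the other.
Chair I (methyl axial, acetyl axial): E = 2.98 kcal/mol.
Chair II (methyl equatorial, acetyl equatorial): E = 0.00 kcal/mol.
Chair II is the more stable (lower-energy) conformer, and in that chair the acetyl group is equatorial.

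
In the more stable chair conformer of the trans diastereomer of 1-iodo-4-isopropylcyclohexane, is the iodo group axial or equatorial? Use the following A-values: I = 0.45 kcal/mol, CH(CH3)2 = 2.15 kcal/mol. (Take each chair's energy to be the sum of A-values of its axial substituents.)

C1 and C4 have opposite parity, so for the trans isomer the two substituents are e,e in one chair and a,a in the other.
Chair I (iodo axial, isopropyl axial): E = 2.60 kcal/mol.
Chair II (iodo equatorial, isopropyl equatorial): E = 0.00 kcal/mol.
Chair II is the more stable (lower-energy) conformer, and in that chair the iodo group is equatorial.

equatorial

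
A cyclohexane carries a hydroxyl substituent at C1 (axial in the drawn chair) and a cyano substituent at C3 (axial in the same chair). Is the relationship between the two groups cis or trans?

C1 and C3 have the same parity, so their axial bonds point in the same direction.
With same-parity carbons, two substituents on the same face are both axial or both equatorial; opposite faces give one of each.
Here the groups are axial/axial → same face → cis.

cis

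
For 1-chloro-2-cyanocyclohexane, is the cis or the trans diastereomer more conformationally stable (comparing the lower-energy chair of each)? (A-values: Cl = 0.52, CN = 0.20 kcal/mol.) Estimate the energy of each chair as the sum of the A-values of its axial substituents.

At 1,2 positions (parity opposite): cis → (a,e or e,a); trans → (e,e or a,a).
Best chair for cis: E = 0.20 kcal/mol; best chair for trans: E = 0.00 kcal/mol.
The trans isomer is lower by 0.20 kcal/mol.

trans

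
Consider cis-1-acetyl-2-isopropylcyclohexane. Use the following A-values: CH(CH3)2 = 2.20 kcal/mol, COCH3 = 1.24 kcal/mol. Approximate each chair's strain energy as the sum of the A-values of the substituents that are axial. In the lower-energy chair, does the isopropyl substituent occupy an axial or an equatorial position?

C1 and C2 have opposite parity, so for the cis isomer the two substituents are one axial and one equatorial in each chair.
Chair I (isopropyl axial, acetyl equatorial): E = 2.20 kcal/mol.
Chair II (isopropyl equatorial, acetyl axial): E = 1.24 kcal/mol.
Chair II is the more stable (lower-energy) conformer, and in that chair the isopropyl group is equatorial.

equatorial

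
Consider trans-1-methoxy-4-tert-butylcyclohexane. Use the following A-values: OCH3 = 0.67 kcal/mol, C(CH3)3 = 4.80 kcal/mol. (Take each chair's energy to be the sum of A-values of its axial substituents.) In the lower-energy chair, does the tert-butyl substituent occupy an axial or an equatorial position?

C1 and C4 have opposite parity, so for the trans isomer the two substituents are e,e in one chair and a,a in the other.
Chair I (methoxy axial, tert-butyl axial): E = 5.47 kcal/mol.
Chair II (methoxy equatorial, tert-butyl equatorial): E = 0.00 kcal/mol.
Chair II is the more stable (lower-energy) conformer, and in that chair the tert-butyl group is equatorial.

equatorial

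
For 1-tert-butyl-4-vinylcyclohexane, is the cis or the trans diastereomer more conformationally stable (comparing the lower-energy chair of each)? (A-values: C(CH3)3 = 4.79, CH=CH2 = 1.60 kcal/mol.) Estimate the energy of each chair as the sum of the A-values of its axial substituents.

At 1,4 positions (parity opposite): cis → (a,e or e,a); trans → (e,e or a,a).
Best chair for cis: E = 1.60 kcal/mol; best chair for trans: E = 0.00 kcal/mol.
The trans isomer is lower by 1.60 kcal/mol.

trans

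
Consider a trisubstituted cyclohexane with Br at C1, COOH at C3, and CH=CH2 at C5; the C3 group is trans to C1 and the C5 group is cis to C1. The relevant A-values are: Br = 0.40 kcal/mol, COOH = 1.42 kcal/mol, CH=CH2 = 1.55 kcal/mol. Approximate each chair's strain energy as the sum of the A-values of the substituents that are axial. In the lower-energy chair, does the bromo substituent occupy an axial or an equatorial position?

Chair I (bromo axial, carboxyl equatorial, vinyl axial): E = 1.95 kcal/mol.
Chair II (bromo equatorial, carboxyl axial, vinyl equatorial): E = 1.42 kcal/mol.
Chair II is the more stable (lower-energy) conformer, and in that chair the bromo group is equatorial.

equatorial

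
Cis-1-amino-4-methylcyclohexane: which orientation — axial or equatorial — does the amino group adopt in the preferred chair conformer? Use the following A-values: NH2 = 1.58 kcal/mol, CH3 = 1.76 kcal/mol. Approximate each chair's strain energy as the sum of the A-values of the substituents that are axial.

axial

C1 and C4 have opposite parity, so for the cis isomer the two substituents are one axial and one equatorial in each chair.
Chair I (amino axial, methyl equatorial): E = 1.58 kcal/mol.
Chair II (amino equatorial, methyl axial): E = 1.76 kcal/mol.
Chair I is the more stable (lower-energy) conformer, and in that chair the amino group is axial.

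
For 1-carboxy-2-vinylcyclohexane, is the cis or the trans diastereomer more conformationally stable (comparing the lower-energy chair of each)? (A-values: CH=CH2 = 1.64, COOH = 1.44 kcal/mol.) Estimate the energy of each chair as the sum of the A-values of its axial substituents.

trans

At 1,2 positions (parity opposite): cis → (a,e or e,a); trans → (e,e or a,a).
Best chair for cis: E = 1.44 kcal/mol; best chair for trans: E = 0.00 kcal/mol.
The trans isomer is lower by 1.44 kcal/mol.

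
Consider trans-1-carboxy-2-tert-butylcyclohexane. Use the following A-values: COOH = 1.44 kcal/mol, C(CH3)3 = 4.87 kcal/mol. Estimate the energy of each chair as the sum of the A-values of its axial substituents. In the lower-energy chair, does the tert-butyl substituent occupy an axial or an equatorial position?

equatorial

C1 and C2 have opposite parity, so for the trans isomer the two substituents are e,e in one chair and a,a in the other.
Chair I (carboxyl axial, tert-butyl axial): E = 6.31 kcal/mol.
Chair II (carboxyl equatorial, tert-butyl equatorial): E = 0.00 kcal/mol.
Chair II is the more stable (lower-energy) conformer, and in that chair the tert-butyl group is equatorial.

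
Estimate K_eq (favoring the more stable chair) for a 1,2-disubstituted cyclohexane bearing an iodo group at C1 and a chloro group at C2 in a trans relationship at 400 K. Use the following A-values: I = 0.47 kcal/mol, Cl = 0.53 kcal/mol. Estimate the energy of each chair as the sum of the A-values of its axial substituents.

C1 and C2 have opposite parity, so for the trans isomer the two substituents are e,e in one chair and a,a in the other.
Chair I (iodo axial, chloro axial): E = 1.00 kcal/mol; chair II (iodo equatorial, chloro equatorial): E = 0.00 kcal/mol.
ΔG = 1.00 kcal/mol between the two chairs.
K = exp(ΔG/RT) with R = 1.987×10⁻³ kcal mol⁻¹ K⁻¹ and T = 400 K gives K ≈ 3.52.

K ≈ 3.52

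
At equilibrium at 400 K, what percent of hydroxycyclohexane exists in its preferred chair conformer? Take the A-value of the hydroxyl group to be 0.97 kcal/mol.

One chair has the hydroxyl group axial (E = 0.97 kcal/mol) and the other has it equatorial (E = 0).
ΔG = 0.97 kcal/mol between the two chairs.
K = exp(ΔG/RT) with R = 1.987×10⁻³ kcal mol⁻¹ K⁻¹ and T = 400 K gives K ≈ 3.39.
Fraction in the lower-energy chair = K/(K+1) = 77.2%.

77.2%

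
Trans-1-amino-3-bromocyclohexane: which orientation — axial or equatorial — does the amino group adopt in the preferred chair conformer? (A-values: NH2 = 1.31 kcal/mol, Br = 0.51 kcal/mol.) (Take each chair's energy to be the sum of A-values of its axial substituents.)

C1 and C3 have the same parity, so for the trans isomer the two substituents are one axial and one equatorial in each chair.
Chair I (amino axial, bromo equatorial): E = 1.31 kcal/mol.
Chair II (amino equatorial, bromo axial): E = 0.51 kcal/mol.
Chair II is the more stable (lower-energy) conformer, and in that chair the amino group is equatorial.

equatorial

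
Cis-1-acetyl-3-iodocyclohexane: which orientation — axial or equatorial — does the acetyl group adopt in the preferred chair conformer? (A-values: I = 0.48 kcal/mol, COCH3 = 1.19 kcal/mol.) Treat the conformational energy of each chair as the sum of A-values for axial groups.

equatorial

C1 and C3 have the same parity, so for the cis isomer the two substituents are e,e in one chair and a,a in the other.
Chair I (iodo axial, acetyl axial): E = 1.67 kcal/mol.
Chair II (iodo equatorial, acetyl equatorial): E = 0.00 kcal/mol.
Chair II is the more stable (lower-energy) conformer, and in that chair the acetyl group is equatorial.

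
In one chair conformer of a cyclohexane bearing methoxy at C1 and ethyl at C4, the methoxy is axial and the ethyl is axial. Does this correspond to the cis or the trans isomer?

C1 and C4 have opposite parity, so their axial bonds point in opposite directions.
With opposite-parity carbons, two substituents on the same face are one axial and one equatorial; opposite faces give both axial or both equatorial.
Here the groups are axial/axial → opposite face → trans.

trans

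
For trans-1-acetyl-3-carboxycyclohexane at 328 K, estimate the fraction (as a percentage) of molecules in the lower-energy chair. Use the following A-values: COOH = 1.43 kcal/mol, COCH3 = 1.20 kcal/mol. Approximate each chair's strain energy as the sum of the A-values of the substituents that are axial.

58.7%

C1 and C3 have the same parity, so for the trans isomer the two substituents are one axial and one equatorial in each chair.
Chair I (carboxyl axial, acetyl equatorial): E = 1.43 kcal/mol; chair II (carboxyl equatorial, acetyl axial): E = 1.20 kcal/mol.
ΔG = 0.23 kcal/mol between the two chairs.
K = exp(ΔG/RT) with R = 1.987×10⁻³ kcal mol⁻¹ K⁻¹ and T = 328 K gives K ≈ 1.42.
Fraction in the lower-energy chair = K/(K+1) = 58.7%.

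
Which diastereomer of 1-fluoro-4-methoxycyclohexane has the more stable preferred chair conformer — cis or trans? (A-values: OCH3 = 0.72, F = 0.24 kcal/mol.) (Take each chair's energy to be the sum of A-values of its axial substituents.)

At 1,4 positions (parity opposite): cis → (a,e or e,a); trans → (e,e or a,a).
Best chair for cis: E = 0.24 kcal/mol; best chair for trans: E = 0.00 kcal/mol.
The trans isomer is lower by 0.24 kcal/mol.

trans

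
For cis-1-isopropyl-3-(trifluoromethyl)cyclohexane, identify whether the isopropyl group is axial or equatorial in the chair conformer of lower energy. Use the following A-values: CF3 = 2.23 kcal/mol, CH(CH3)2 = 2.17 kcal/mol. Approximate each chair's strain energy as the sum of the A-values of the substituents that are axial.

C1 and C3 have the same parity, so for the cis isomer the two substituents are e,e in one chair and a,a in the other.
Chair I (trifluoromethyl axial, isopropyl axial): E = 4.40 kcal/mol.
Chair II (trifluoromethyl equatorial, isopropyl equatorial): E = 0.00 kcal/mol.
Chair II is the more stable (lower-energy) conformer, and in that chair the isopropyl group is equatorial.

equatorial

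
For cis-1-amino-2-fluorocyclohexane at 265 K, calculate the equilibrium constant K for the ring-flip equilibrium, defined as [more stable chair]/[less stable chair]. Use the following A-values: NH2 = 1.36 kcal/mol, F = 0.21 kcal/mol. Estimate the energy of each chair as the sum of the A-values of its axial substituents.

K ≈ 8.88

C1 and C2 have opposite parity, so for the cis isomer the two substituents are one axial and one equatorial in each chair.
Chair I (amino axial, fluoro equatorial): E = 1.36 kcal/mol; chair II (amino equatorial, fluoro axial): E = 0.21 kcal/mol.
ΔG = 1.15 kcal/mol between the two chairs.
K = exp(ΔG/RT) with R = 1.987×10⁻³ kcal mol⁻¹ K⁻¹ and T = 265 K gives K ≈ 8.88.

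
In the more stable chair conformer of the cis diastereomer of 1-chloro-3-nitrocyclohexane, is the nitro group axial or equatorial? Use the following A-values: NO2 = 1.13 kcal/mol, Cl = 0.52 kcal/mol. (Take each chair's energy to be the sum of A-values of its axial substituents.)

equatorial

C1 and C3 have the same parity, so for the cis isomer the two substituents are e,e in one chair and a,a in the other.
Chair I (nitro axial, chloro axial): E = 1.65 kcal/mol.
Chair II (nitro equatorial, chloro equatorial): E = 0.00 kcal/mol.
Chair II is the more stable (lower-energy) conformer, and in that chair the nitro group is equatorial.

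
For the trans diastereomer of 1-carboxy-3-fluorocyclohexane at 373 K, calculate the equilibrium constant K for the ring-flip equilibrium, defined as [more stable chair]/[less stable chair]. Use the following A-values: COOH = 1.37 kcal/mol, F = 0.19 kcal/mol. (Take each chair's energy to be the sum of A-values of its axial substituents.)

K ≈ 4.91

C1 and C3 have the same parity, so for the trans isomer the two substituents are one axial and one equatorial in each chair.
Chair I (carboxyl axial, fluoro equatorial): E = 1.37 kcal/mol; chair II (carboxyl equatorial, fluoro axial): E = 0.19 kcal/mol.
ΔG = 1.18 kcal/mol between the two chairs.
K = exp(ΔG/RT) with R = 1.987×10⁻³ kcal mol⁻¹ K⁻¹ and T = 373 K gives K ≈ 4.91.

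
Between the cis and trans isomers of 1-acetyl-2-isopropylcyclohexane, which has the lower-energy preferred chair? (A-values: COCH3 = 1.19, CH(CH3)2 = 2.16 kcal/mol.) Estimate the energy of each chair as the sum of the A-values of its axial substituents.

At 1,2 positions (parity opposite): cis → (a,e or e,a); trans → (e,e or a,a).
Best chair for cis: E = 1.19 kcal/mol; best chair for trans: E = 0.00 kcal/mol.
The trans isomer is lower by 1.19 kcal/mol.

trans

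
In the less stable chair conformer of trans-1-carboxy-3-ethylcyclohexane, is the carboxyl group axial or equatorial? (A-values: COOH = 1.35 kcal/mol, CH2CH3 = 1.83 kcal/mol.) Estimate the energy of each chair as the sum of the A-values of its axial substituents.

equatorial

C1 and C3 have the same parity, so for the trans isomer the two substituents are one axial and one equatorial in each chair.
Chair I (carboxyl axial, ethyl equatorial): E = 1.35 kcal/mol.
Chair II (carboxyl equatorial, ethyl axial): E = 1.83 kcal/mol.
Chair II is the less stable (higher-energy) conformer, and in that chair the carboxyl group is equatorial.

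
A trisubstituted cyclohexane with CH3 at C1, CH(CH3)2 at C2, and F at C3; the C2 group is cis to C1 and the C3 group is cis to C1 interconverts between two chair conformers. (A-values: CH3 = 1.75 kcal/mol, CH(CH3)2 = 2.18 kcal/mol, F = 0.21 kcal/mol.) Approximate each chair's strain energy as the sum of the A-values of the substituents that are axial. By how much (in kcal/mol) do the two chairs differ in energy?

0.22 kcal/mol

Chair I (methyl axial, isopropyl equatorial, fluoro axial): E = 1.96 kcal/mol.
Chair II (methyl equatorial, isopropyl axial, fluoro equatorial): E = 2.18 kcal/mol.
ΔE = 2.18 − 1.96 = 0.22 kcal/mol; chair I is more stable.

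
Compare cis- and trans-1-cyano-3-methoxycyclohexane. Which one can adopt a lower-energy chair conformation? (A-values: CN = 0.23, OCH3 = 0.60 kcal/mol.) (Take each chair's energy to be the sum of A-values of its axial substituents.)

cis

At 1,3 positions (parity same): cis → (e,e or a,a); trans → (a,e or e,a).
Best chair for cis: E = 0.00 kcal/mol; best chair for trans: E = 0.23 kcal/mol.
The cis isomer is lower by 0.23 kcal/mol.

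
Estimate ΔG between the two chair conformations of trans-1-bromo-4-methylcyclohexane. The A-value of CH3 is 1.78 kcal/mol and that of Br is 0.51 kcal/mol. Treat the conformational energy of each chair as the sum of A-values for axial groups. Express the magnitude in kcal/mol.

C1 and C4 have opposite parity, so for the trans isomer the two substituents are e,e in one chair and a,a in the other.
Chair I (methyl axial, bromo axial): E = 2.29 kcal/mol.
Chair II (methyl equatorial, bromo equatorial): E = 0.00 kcal/mol.
ΔE = 2.29 − 0.00 = 2.29 kcal/mol; chair II is more stable.

2.29 kcal/mol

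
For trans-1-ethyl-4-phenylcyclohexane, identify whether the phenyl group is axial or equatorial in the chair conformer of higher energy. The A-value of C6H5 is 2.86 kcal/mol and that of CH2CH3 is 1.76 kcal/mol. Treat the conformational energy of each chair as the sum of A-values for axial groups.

axial

C1 and C4 have opposite parity, so for the trans isomer the two substituents are e,e in one chair and a,a in the other.
Chair I (phenyl axial, ethyl axial): E = 4.62 kcal/mol.
Chair II (phenyl equatorial, ethyl equatorial): E = 0.00 kcal/mol.
Chair I is the less stable (higher-energy) conformer, and in that chair the phenyl group is axial.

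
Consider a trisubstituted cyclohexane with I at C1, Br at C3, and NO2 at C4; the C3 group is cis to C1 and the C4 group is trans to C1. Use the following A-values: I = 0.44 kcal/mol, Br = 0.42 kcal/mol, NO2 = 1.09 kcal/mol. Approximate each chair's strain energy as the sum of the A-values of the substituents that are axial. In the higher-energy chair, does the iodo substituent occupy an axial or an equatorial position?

axial

Chair I (iodo axial, bromo axial, nitro axial): E = 1.95 kcal/mol.
Chair II (iodo equatorial, bromo equatorial, nitro equatorial): E = 0.00 kcal/mol.
Chair I is the less stable (higher-energy) conformer, and in that chair the iodo group is axial.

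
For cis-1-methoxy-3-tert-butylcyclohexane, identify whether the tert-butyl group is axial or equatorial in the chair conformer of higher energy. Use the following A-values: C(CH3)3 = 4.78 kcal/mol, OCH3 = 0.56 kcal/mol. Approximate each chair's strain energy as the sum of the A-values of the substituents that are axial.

C1 and C3 have the same parity, so for the cis isomer the two substituents are e,e in one chair and a,a in the other.
Chair I (tert-butyl axial, methoxy axial): E = 5.34 kcal/mol.
Chair II (tert-butyl equatorial, methoxy equatorial): E = 0.00 kcal/mol.
Chair I is the less stable (higher-energy) conformer, and in that chair the tert-butyl group is axial.

axial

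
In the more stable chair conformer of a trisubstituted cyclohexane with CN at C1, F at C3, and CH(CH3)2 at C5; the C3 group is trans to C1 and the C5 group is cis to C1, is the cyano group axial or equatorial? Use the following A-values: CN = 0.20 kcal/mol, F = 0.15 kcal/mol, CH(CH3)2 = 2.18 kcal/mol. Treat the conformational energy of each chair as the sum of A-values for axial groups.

equatorial

Chair I (cyano axial, fluoro equatorial, isopropyl axial): E = 2.38 kcal/mol.
Chair II (cyano equatorial, fluoro axial, isopropyl equatorial): E = 0.15 kcal/mol.
Chair II is the more stable (lower-energy) conformer, and in that chair the cyano group is equatorial.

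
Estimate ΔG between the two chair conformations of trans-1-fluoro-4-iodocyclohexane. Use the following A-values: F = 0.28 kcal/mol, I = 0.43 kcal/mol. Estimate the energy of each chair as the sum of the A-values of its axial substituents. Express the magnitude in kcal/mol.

C1 and C4 have opposite parity, so for the trans isomer the two substituents are e,e in one chair and a,a in the other.
Chair I (fluoro axial, iodo axial): E = 0.71 kcal/mol.
Chair II (fluoro equatorial, iodo equatorial): E = 0.00 kcal/mol.
ΔE = 0.71 − 0.00 = 0.71 kcal/mol; chair II is more stable.

0.71 kcal/mol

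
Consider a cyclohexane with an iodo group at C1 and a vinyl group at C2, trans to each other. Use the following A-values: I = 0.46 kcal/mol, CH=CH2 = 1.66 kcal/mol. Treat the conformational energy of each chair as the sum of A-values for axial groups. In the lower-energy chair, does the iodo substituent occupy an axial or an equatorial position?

C1 and C2 have opposite parity, so for the trans isomer the two substituents are e,e in one chair and a,a in the other.
Chair I (iodo axial, vinyl axial): E = 2.12 kcal/mol.
Chair II (iodo equatorial, vinyl equatorial): E = 0.00 kcal/mol.
Chair II is the more stable (lower-energy) conformer, and in that chair the iodo group is equatorial.

equatorial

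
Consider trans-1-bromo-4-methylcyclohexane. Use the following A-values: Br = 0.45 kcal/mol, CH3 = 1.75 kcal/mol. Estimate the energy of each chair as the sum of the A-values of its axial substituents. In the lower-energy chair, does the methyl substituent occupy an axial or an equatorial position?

equatorial

C1 and C4 have opposite parity, so for the trans isomer the two substituents are e,e in one chair and a,a in the other.
Chair I (bromo axial, methyl axial): E = 2.20 kcal/mol.
Chair II (bromo equatorial, methyl equatorial): E = 0.00 kcal/mol.
Chair II is the more stable (lower-energy) conformer, and in that chair the methyl group is equatorial.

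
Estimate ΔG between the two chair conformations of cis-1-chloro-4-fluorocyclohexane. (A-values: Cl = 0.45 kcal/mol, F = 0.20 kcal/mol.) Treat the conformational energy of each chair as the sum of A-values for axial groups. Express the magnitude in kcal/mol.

C1 and C4 have opposite parity, so for the cis isomer the two substituents are one axial and one equatorial in each chair.
Chair I (chloro axial, fluoro equatorial): E = 0.45 kcal/mol.
Chair II (chloro equatorial, fluoro axial): E = 0.20 kcal/mol.
ΔE = 0.45 − 0.20 = 0.25 kcal/mol; chair II is more stable.

0.25 kcal/mol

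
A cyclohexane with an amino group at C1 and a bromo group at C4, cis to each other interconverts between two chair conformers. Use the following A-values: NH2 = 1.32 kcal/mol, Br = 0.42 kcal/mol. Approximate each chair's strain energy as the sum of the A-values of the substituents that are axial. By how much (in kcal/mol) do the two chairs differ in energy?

C1 and C4 have opposite parity, so for the cis isomer the two substituents are one axial and one equatorial in each chair.
Chair I (amino axial, bromo equatorial): E = 1.32 kcal/mol.
Chair II (amino equatorial, bromo axial): E = 0.42 kcal/mol.
ΔE = 1.32 − 0.42 = 0.90 kcal/mol; chair II is more stable.

0.90 kcal/mol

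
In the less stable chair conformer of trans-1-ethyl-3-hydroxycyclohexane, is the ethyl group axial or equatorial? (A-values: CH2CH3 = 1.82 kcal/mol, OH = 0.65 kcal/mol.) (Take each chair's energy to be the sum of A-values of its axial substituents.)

axial

C1 and C3 have the same parity, so for the trans isomer the two substituents are one axial and one equatorial in each chair.
Chair I (ethyl axial, hydroxyl equatorial): E = 1.82 kcal/mol.
Chair II (ethyl equatorial, hydroxyl axial): E = 0.65 kcal/mol.
Chair I is the less stable (higher-energy) conformer, and in that chair the ethyl group is axial.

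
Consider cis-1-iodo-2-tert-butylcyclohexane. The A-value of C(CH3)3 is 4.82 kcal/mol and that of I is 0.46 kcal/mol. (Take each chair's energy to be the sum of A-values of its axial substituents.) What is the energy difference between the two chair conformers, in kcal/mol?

4.36 kcal/mol

C1 and C2 have opposite parity, so for the cis isomer the two substituents are one axial and one equatorial in each chair.
Chair I (tert-butyl axial, iodo equatorial): E = 4.82 kcal/mol.
Chair II (tert-butyl equatorial, iodo axial): E = 0.46 kcal/mol.
ΔE = 4.82 − 0.46 = 4.36 kcal/mol; chair II is more stable.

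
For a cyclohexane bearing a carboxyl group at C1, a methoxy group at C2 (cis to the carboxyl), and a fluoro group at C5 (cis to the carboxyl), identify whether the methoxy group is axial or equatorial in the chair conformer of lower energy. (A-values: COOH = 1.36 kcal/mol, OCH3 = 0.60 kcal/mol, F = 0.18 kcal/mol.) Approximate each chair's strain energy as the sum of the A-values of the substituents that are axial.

axial

Chair I (carboxyl axial, methoxy equatorial, fluoro axial): E = 1.54 kcal/mol.
Chair II (carboxyl equatorial, methoxy axial, fluoro equatorial): E = 0.60 kcal/mol.
Chair II is the more stable (lower-energy) conformer, and in that chair the methoxy group is axial.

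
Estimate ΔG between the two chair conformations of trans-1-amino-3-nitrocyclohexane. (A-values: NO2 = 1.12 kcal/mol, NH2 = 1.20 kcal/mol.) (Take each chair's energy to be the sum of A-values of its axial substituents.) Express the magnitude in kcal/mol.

C1 and C3 have the same parity, so for the trans isomer the two substituents are one axial and one equatorial in each chair.
Chair I (nitro axial, amino equatorial): E = 1.12 kcal/mol.
Chair II (nitro equatorial, amino axial): E = 1.20 kcal/mol.
ΔE = 1.20 − 1.12 = 0.08 kcal/mol; chair I is more stable.

0.08 kcal/mol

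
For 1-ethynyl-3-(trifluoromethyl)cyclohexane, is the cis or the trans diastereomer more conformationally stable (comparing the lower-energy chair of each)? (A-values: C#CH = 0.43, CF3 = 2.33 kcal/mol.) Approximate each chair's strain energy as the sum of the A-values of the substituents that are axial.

At 1,3 positions (parity same): cis → (e,e or a,a); trans → (a,e or e,a).
Best chair for cis: E = 0.00 kcal/mol; best chair for trans: E = 0.43 kcal/mol.
The cis isomer is lower by 0.43 kcal/mol.

cis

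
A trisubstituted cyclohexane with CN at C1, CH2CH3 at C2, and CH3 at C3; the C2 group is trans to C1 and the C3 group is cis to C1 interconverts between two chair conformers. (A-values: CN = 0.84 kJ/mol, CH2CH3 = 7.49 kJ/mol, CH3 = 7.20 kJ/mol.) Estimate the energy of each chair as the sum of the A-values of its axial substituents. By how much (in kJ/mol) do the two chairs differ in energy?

Chair I (cyano axial, ethyl axial, methyl axial): E = 15.53 kJ/mol.
Chair II (cyano equatorial, ethyl equatorial, methyl equatorial): E = 0.00 kJ/mol.
ΔE = 15.53 − 0.00 = 15.53 kJ/mol; chair II is more stable.

15.53 kJ/mol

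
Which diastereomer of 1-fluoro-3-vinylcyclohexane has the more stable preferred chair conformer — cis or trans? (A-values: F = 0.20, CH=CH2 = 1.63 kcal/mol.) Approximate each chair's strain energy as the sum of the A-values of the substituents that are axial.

At 1,3 positions (parity same): cis → (e,e or a,a); trans → (a,e or e,a).
Best chair for cis: E = 0.00 kcal/mol; best chair for trans: E = 0.20 kcal/mol.
The cis isomer is lower by 0.20 kcal/mol.

cis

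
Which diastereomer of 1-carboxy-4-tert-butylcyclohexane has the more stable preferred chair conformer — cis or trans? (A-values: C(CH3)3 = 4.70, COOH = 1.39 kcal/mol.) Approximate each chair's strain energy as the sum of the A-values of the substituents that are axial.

At 1,4 positions (parity opposite): cis → (a,e or e,a); trans → (e,e or a,a).
Best chair for cis: E = 1.39 kcal/mol; best chair for trans: E = 0.00 kcal/mol.
The trans isomer is lower by 1.39 kcal/mol.

trans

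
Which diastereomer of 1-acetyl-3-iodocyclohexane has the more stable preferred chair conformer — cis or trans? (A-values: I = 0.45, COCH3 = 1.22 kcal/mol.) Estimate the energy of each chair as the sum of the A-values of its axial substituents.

cis

At 1,3 positions (parity same): cis → (e,e or a,a); trans → (a,e or e,a).
Best chair for cis: E = 0.00 kcal/mol; best chair for trans: E = 0.45 kcal/mol.
The cis isomer is lower by 0.45 kcal/mol.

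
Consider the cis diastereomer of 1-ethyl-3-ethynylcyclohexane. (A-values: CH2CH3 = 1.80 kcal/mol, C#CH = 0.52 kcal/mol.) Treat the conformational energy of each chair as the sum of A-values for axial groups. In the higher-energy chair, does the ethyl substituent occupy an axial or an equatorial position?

axial

C1 and C3 have the same parity, so for the cis isomer the two substituents are e,e in one chair and a,a in the other.
Chair I (ethyl axial, ethynyl axial): E = 2.32 kcal/mol.
Chair II (ethyl equatorial, ethynyl equatorial): E = 0.00 kcal/mol.
Chair I is the less stable (higher-energy) conformer, and in that chair the ethyl group is axial.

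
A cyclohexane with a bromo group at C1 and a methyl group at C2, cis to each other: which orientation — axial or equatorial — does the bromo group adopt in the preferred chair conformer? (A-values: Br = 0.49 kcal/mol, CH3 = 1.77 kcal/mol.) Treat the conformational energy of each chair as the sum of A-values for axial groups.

axial

C1 and C2 have opposite parity, so for the cis isomer the two substituents are one axial and one equatorial in each chair.
Chair I (bromo axial, methyl equatorial): E = 0.49 kcal/mol.
Chair II (bromo equatorial, methyl axial): E = 1.77 kcal/mol.
Chair I is the more stable (lower-energy) conformer, and in that chair the bromo group is axial.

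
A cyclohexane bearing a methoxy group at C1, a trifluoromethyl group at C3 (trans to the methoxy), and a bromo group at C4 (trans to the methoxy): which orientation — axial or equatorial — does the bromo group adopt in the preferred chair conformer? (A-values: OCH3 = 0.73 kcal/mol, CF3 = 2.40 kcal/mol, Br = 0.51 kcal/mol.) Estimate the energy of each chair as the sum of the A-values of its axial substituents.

Chair I (methoxy axial, trifluoromethyl equatorial, bromo axial): E = 1.24 kcal/mol.
Chair II (methoxy equatorial, trifluoromethyl axial, bromo equatorial): E = 2.40 kcal/mol.
Chair I is the more stable (lower-energy) conformer, and in that chair the bromo group is axial.

axial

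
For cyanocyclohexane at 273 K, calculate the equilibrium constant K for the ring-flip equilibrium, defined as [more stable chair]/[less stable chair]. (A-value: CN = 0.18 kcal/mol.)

K ≈ 1.39

One chair has the cyano group axial (E = 0.18 kcal/mol) and the other has it equatorial (E = 0).
ΔG = 0.18 kcal/mol between the two chairs.
K = exp(ΔG/RT) with R = 1.987×10⁻³ kcal mol⁻¹ K⁻¹ and T = 273 K gives K ≈ 1.39.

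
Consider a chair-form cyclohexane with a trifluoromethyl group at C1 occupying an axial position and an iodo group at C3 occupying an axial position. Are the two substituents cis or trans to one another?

cis

C1 and C3 have the same parity, so their axial bonds point in the same direction.
With same-parity carbons, two substituents on the same face are both axial or both equatorial; opposite faces give one of each.
Here the groups are axial/axial → same face → cis.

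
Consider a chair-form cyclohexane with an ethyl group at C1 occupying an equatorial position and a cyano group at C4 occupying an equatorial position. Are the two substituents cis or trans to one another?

trans

C1 and C4 have opposite parity, so their axial bonds point in opposite directions.
With opposite-parity carbons, two substituents on the same face are one axial and one equatorial; opposite faces give both axial or both equatorial.
Here the groups are equatorial/equatorial → opposite face → trans.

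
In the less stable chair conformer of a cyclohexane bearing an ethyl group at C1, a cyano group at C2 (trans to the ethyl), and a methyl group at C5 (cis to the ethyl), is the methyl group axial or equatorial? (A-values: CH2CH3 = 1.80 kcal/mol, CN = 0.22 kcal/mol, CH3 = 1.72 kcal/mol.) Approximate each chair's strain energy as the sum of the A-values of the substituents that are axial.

Chair I (ethyl axial, cyano axial, methyl axial): E = 3.74 kcal/mol.
Chair II (ethyl equatorial, cyano equatorial, methyl equatorial): E = 0.00 kcal/mol.
Chair I is the less stable (higher-energy) conformer, and in that chair the methyl group is axial.

axial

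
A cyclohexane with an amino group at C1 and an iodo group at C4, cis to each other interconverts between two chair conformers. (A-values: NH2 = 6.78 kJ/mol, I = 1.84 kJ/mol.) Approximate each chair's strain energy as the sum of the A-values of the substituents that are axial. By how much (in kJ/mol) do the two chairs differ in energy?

C1 and C4 have opposite parity, so for the cis isomer the two substituents are one axial and one equatorial in each chair.
Chair I (amino axial, iodo equatorial): E = 6.78 kJ/mol.
Chair II (amino equatorial, iodo axial): E = 1.84 kJ/mol.
ΔE = 6.78 − 1.84 = 4.94 kJ/mol; chair II is more stable.

4.94 kJ/mol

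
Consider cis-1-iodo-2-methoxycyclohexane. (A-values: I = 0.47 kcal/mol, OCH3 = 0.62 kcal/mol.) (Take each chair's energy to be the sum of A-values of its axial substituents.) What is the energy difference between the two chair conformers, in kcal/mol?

0.15 kcal/mol

C1 and C2 have opposite parity, so for the cis isomer the two substituents are one axial and one equatorial in each chair.
Chair I (iodo axial, methoxy equatorial): E = 0.47 kcal/mol.
Chair II (iodo equatorial, methoxy axial): E = 0.62 kcal/mol.
ΔE = 0.62 − 0.47 = 0.15 kcal/mol; chair I is more stable.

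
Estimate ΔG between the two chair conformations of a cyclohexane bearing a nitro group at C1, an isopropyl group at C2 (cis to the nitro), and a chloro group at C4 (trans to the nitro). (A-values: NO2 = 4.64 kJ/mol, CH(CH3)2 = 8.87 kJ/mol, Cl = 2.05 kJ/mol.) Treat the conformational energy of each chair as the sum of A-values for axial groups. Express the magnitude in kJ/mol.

Chair I (nitro axial, isopropyl equatorial, chloro axial): E = 6.69 kJ/mol.
Chair II (nitro equatorial, isopropyl axial, chloro equatorial): E = 8.87 kJ/mol.
ΔE = 8.87 − 6.69 = 2.18 kJ/mol; chair I is more stable.

2.18 kJ/mol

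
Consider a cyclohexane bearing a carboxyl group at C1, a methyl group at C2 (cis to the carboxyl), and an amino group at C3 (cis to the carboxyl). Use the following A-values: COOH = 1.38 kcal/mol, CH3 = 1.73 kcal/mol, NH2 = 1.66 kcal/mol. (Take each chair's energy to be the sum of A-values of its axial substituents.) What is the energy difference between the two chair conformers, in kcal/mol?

1.31 kcal/mol

Chair I (carboxyl axial, methyl equatorial, amino axial): E = 3.04 kcal/mol.
Chair II (carboxyl equatorial, methyl axial, amino equatorial): E = 1.73 kcal/mol.
ΔE = 3.04 − 1.73 = 1.31 kcal/mol; chair II is more stable.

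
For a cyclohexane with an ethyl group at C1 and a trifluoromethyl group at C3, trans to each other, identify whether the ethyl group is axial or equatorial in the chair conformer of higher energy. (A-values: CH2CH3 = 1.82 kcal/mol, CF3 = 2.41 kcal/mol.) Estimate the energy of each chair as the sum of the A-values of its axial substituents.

equatorial

C1 and C3 have the same parity, so for the trans isomer the two substituents are one axial and one equatorial in each chair.
Chair I (ethyl axial, trifluoromethyl equatorial): E = 1.82 kcal/mol.
Chair II (ethyl equatorial, trifluoromethyl axial): E = 2.41 kcal/mol.
Chair II is the less stable (higher-energy) conformer, and in that chair the ethyl group is equatorial.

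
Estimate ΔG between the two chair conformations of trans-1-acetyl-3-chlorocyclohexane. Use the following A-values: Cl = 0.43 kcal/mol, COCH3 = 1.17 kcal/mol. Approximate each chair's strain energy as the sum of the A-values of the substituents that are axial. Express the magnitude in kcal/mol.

0.74 kcal/mol

C1 and C3 have the same parity, so for the trans isomer the two substituents are one axial and one equatorial in each chair.
Chair I (chloro axial, acetyl equatorial): E = 0.43 kcal/mol.
Chair II (chloro equatorial, acetyl axial): E = 1.17 kcal/mol.
ΔE = 1.17 − 0.43 = 0.74 kcal/mol; chair I is more stable.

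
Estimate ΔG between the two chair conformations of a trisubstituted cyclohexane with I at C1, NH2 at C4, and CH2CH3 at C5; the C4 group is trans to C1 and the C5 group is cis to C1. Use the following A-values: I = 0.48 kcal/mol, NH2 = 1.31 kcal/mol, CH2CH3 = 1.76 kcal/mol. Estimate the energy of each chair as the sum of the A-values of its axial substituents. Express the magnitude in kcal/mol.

3.55 kcal/mol

Chair I (iodo axial, amino axial, ethyl axial): E = 3.55 kcal/mol.
Chair II (iodo equatorial, amino equatorial, ethyl equatorial): E = 0.00 kcal/mol.
ΔE = 3.55 − 0.00 = 3.55 kcal/mol; chair II is more stable.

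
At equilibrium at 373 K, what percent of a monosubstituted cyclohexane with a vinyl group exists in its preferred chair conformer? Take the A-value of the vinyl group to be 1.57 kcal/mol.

One chair has the vinyl group axial (E = 1.57 kcal/mol) and the other has it equatorial (E = 0).
ΔG = 1.57 kcal/mol between the two chairs.
K = exp(ΔG/RT) with R = 1.987×10⁻³ kcal mol⁻¹ K⁻¹ and T = 373 K gives K ≈ 8.32.
Fraction in the lower-energy chair = K/(K+1) = 89.3%.

89.3%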